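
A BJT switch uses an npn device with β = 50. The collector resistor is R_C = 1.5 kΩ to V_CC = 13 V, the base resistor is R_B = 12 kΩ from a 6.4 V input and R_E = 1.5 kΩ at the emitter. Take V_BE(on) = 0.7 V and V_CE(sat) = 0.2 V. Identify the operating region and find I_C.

active; I_C ≈ 3.2 mA

Assume active. Base-emitter loop: I_B = (V_BB − V_BE)/(R_B + (β+1)R_E) = (6.4 − 0.7)/(12 + 51×1.5) = 0.0644 mA.
I_C = β·I_B = 50×0.0644 = 3.22 mA.
V_CE = V_CC − I_C·R_C − I_E·R_E = 13 − 3.22×1.5 − 3.28×1.5 = 3.24 V > V_CE(sat), so the active-region assumption holds.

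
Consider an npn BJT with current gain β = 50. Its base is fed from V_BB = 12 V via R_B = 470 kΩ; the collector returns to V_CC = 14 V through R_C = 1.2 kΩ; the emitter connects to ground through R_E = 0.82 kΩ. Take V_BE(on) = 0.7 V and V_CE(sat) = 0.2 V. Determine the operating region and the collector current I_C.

active; I_C ≈ 1.1 mA

Assume active. Base-emitter loop: I_B = (V_BB − V_BE)/(R_B + (β+1)R_E) = (12 − 0.7)/(470 + 51×0.82) = 0.0221 mA.
I_C = β·I_B = 50×0.0221 = 1.1 mA.
V_CE = V_CC − I_C·R_C − I_E·R_E = 14 − 1.1×1.2 − 1.13×0.82 = 11.8 V > V_CE(sat), so the active-region assumption holds.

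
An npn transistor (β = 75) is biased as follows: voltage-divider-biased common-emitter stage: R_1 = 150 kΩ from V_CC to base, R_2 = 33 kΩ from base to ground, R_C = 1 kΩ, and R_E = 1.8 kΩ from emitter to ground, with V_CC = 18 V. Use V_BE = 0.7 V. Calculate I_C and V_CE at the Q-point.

I_C ≈ 1.2 mA, V_CE ≈ 15 V

Thevenize the base divider: V_Th = V_CC·R_2/(R_1+R_2) = 18×33/183 = 3.25 V, R_Th = R_1‖R_2 = 27 kΩ.
Base-emitter loop: V_Th = I_B·R_Th + V_BE + (β+1)I_B·R_E, so I_B = (3.25 − 0.7) / (27 + 76×1.8) = 0.0155 mA.
I_C = β·I_B = 75×0.0155 = 1.17 mA, and I_E = (β+1)I_B = 1.18 mA.
V_CE = V_CC − I_C·R_C − I_E·R_E = 18 − 1.17×1 − 1.18×1.8 = 14.7 V.
V_CE = 14.7 V > 0.2 V confirms active-region operation.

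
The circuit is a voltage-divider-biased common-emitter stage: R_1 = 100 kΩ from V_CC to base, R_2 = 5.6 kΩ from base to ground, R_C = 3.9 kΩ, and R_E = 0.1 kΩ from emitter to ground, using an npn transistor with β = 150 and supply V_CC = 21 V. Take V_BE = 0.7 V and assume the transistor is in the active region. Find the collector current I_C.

Thevenize the base divider: V_Th = V_CC·R_2/(R_1+R_2) = 21×5.6/106 = 1.11 V, R_Th = R_1‖R_2 = 5.3 kΩ.
Base-emitter loop: V_Th = I_B·R_Th + V_BE + (β+1)I_B·R_E, so I_B = (1.11 − 0.7) / (5.3 + 151×0.1) = 0.0203 mA.
I_C = β·I_B = 150×0.0203 = 3.04 mA, and I_E = (β+1)I_B = 3.06 mA.
V_CE = V_CC − I_C·R_C − I_E·R_E = 21 − 3.04×3.9 − 3.06×0.1 = 8.83 V.
V_CE = 8.83 V > 0.2 V confirms active-region operation.

I_C ≈ 3 mA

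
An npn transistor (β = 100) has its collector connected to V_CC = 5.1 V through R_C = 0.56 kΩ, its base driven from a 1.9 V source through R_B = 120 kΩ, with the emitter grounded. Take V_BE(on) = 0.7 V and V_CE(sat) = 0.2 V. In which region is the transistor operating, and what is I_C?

active; I_C ≈ 1 mA

Assume active. Base-emitter loop: I_B = (V_BB − V_BE)/R_B = (1.9 − 0.7)/120 = 0.01 mA.
I_C = β·I_B = 100×0.01 = 1 mA.
V_CE = V_CC − I_C·R_C = 5.1 − 1×0.56 = 4.54 V > V_CE(sat), so the active-region assumption holds.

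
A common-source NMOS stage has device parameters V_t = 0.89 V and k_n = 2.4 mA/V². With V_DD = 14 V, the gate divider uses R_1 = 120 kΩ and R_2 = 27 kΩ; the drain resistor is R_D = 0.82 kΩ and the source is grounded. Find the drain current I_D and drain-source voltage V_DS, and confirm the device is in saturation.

I_D ≈ 3.4 mA, V_DS ≈ 11 V

V_G = V_DD·R_2/(R_1+R_2) = 14×27/147 = 2.57 V. With the source grounded, V_GS = V_G = 2.57 V.
Assume saturation: I_D = (k_n/2)(V_GS − V_t)² = (2.4/2)×(2.57 − 0.89)² = 1.2×1.68² = 3.39 mA.
V_DS = V_DD − I_D·R_D = 14 − 3.39×0.82 = 11.2 V.
Saturation requires V_DS ≥ V_GS − V_t = 1.68 V; 11.2 ≥ 1.68 ✓.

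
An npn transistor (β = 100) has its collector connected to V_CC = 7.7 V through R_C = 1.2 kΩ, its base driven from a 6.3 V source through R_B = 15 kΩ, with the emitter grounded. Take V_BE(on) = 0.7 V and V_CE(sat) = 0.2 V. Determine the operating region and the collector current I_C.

Assume active: I_B = (6.3 − 0.7)/15 = 0.373 mA, giving I_C = β·I_B = 37.3 mA.
But then V_CE = 7.7 − 37.3×1.2 = -37.1 V < V_CE(sat) = 0.2 V — impossible in the active region.
So the transistor is saturated. With V_CE = 0.2 V, I_C = (V_CC − 0.2)/R_C = 7.5/1.2 = 6.25 mA.
Check: β·I_B = 37.3 mA > I_C = 6.25 mA, confirming saturation.

saturation; I_C ≈ 6.2 mA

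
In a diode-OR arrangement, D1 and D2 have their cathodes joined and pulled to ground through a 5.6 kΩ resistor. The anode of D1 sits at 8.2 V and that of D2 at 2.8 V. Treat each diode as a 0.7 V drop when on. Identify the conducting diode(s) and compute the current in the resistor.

Only D1 conducts; I_R ≈ 1.3 mA

Assume both conduct. Then node N would need to be at both 8.2−0.7 = 7.5 V and 2.8−0.7 = 2.1 V, which is impossible.
Assume only D1 conducts: V_N = 8.2 − 0.7 = 7.5 V, so I_R = 7.5/5.6 = 1.34 mA.
Check D2: its anode-to-cathode voltage is 2.8 − 7.5 = -4.7 V < 0.7 V, so it is off. The assumption is consistent.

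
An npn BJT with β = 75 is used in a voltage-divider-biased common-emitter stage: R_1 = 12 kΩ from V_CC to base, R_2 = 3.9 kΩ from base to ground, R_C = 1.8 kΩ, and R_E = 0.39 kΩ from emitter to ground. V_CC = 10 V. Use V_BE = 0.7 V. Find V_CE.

V_CE ≈ 1.1 V

Thevenize the base divider: V_Th = V_CC·R_2/(R_1+R_2) = 10×3.9/15.9 = 2.45 V, R_Th = R_1‖R_2 = 2.94 kΩ.
Base-emitter loop: V_Th = I_B·R_Th + V_BE + (β+1)I_B·R_E, so I_B = (2.45 − 0.7) / (2.94 + 76×0.39) = 0.0538 mA.
I_C = β·I_B = 75×0.0538 = 4.03 mA, and I_E = (β+1)I_B = 4.09 mA.
V_CE = V_CC − I_C·R_C − I_E·R_E = 10 − 4.03×1.8 − 4.09×0.39 = 1.14 V.
V_CE = 1.14 V > 0.2 V confirms active-region operation.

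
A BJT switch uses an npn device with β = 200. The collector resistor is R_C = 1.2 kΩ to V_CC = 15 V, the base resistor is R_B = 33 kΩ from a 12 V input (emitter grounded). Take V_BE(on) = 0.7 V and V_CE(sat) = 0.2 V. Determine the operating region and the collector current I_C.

saturation; I_C ≈ 12 mA

Assume active: I_B = (12 − 0.7)/33 = 0.342 mA, giving I_C = β·I_B = 68.5 mA.
But then V_CE = 15 − 68.5×1.2 = -67.2 V < V_CE(sat) = 0.2 V — impossible in the active region.
So the transistor is saturated. With V_CE = 0.2 V, I_C = (V_CC − 0.2)/R_C = 14.8/1.2 = 12.3 mA.
Check: β·I_B = 68.5 mA > I_C = 12.3 mA, confirming saturation.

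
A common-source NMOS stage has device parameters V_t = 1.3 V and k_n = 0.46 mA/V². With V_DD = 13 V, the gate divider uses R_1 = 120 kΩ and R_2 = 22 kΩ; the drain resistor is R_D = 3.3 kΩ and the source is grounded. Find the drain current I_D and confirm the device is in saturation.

I_D ≈ 0.12 mA

V_G = V_DD·R_2/(R_1+R_2) = 13×22/142 = 2.01 V. With the source grounded, V_GS = V_G = 2.01 V.
Assume saturation: I_D = (k_n/2)(V_GS − V_t)² = (0.46/2)×(2.01 − 1.3)² = 0.23×0.714² = 0.117 mA.
V_DS = V_DD − I_D·R_D = 13 − 0.117×3.3 = 12.6 V.
Saturation requires V_DS ≥ V_GS − V_t = 0.714 V; 12.6 ≥ 0.714 ✓.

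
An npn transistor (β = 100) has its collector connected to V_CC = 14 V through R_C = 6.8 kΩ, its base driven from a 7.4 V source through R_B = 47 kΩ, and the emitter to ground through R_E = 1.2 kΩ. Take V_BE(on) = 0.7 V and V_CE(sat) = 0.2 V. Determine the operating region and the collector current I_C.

saturation; I_C ≈ 1.7 mA

Assume active: I_B = (7.4 − 0.7)/(47 + 101×1.2) = 0.0398 mA, I_C = β·I_B = 3.98 mA.
Then V_CE = 14 − 3.98×6.8 − 4.02×1.2 = -17.9 V < 0.2 V — the active assumption fails.
Re-solve with V_CE = 0.2 V. KCL at the emitter: V_E/R_E = (V_BB−0.7−V_E)/R_B + (V_CC−0.2−V_E)/R_C, giving V_E = 2.17 V.
I_C = (V_CC − 0.2 − V_E)/R_C = (13.8 − 2.17)/6.8 = 1.71 mA.
Check: I_B = (6.7 − 2.17)/47 = 0.0964 mA, and β·I_B = 9.64 mA > I_C, confirming saturation.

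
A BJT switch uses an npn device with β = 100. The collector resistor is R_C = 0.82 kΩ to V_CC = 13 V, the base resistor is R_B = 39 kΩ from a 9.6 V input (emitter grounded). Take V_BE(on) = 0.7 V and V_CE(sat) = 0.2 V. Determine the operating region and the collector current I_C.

saturation; I_C ≈ 16 mA

Assume active: I_B = (9.6 − 0.7)/39 = 0.228 mA, giving I_C = β·I_B = 22.8 mA.
But then V_CE = 13 − 22.8×0.82 = -5.71 V < V_CE(sat) = 0.2 V — impossible in the active region.
So the transistor is saturated. With V_CE = 0.2 V, I_C = (V_CC − 0.2)/R_C = 12.8/0.82 = 15.6 mA.
Check: β·I_B = 22.8 mA > I_C = 15.6 mA, confirming saturation.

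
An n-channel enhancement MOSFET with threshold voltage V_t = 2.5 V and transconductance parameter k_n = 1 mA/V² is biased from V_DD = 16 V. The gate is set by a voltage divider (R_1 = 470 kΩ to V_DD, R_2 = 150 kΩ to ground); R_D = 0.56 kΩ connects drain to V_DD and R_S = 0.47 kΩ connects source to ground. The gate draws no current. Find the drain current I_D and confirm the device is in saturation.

V_G = V_DD·R_2/(R_1+R_2) = 16×150/620 = 3.87 V.
Assume saturation: I_D = (k_n/2)(V_GS − V_t)² with V_GS = V_G − I_D·R_S = 3.87 − 0.47·I_D.
Substituting gives 0.11·I_D² − 1.64·I_D + 0.94 = 0, with roots I_D = 0.595 or 14.3 mA.
The root I_D = 14.3 mA gives V_GS = -2.85 V ≤ V_t, so take I_D = 0.595 mA.
Then V_GS = 3.59 V and V_DS = V_DD − I_D(R_D+R_S) = 16 − 0.595×1.03 = 15.4 V.
Saturation requires V_DS ≥ V_GS − V_t = 1.09 V; 15.4 ≥ 1.09 ✓.

I_D ≈ 0.6 mA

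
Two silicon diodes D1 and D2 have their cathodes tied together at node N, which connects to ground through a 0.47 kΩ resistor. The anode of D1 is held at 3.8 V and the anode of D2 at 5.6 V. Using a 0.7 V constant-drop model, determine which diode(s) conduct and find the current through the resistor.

Assume both conduct. Then node N would need to be at both 3.8−0.7 = 3.1 V and 5.6−0.7 = 4.9 V, which is impossible.
Assume only D2 conducts: V_N = 5.6 − 0.7 = 4.9 V, so I_R = 4.9/0.47 = 10.4 mA.
Check D1: its anode-to-cathode voltage is 3.8 − 4.9 = -1.1 V < 0.7 V, so it is off. The assumption is consistent.

Only D2 conducts; I_R ≈ 10 mA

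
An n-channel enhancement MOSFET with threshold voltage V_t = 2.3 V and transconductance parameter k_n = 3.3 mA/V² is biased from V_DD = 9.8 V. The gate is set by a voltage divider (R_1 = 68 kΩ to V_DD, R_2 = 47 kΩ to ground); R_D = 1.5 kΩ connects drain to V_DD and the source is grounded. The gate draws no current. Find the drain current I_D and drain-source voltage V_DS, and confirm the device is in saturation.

V_G = V_DD·R_2/(R_1+R_2) = 9.8×47/115 = 4.01 V. With the source grounded, V_GS = V_G = 4.01 V.
Assume saturation: I_D = (k_n/2)(V_GS − V_t)² = (3.3/2)×(4.01 − 2.3)² = 1.65×1.71² = 4.8 mA.
V_DS = V_DD − I_D·R_D = 9.8 − 4.8×1.5 = 2.6 V.
Saturation requires V_DS ≥ V_GS − V_t = 1.71 V; 2.6 ≥ 1.71 ✓.

I_D ≈ 4.8 mA, V_DS ≈ 2.6 V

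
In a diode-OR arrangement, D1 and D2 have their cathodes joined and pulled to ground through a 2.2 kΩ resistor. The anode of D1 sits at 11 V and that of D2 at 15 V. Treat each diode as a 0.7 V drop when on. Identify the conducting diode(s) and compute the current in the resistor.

Only D2 conducts; I_R ≈ 6.5 mA

Assume both conduct. Then node N would need to be at both 11−0.7 = 10.3 V and 15−0.7 = 14.3 V, which is impossible.
Assume only D2 conducts: V_N = 15 − 0.7 = 14.3 V, so I_R = 14.3/2.2 = 6.5 mA.
Check D1: its anode-to-cathode voltage is 11 − 14.3 = -3.3 V < 0.7 V, so it is off. The assumption is consistent.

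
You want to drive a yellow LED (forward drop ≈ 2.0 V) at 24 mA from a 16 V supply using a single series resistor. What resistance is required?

R ≈ 0.58 kΩ

The resistor drops V_S − V_D = 16 − 2.0 = 14 V at 24 mA.
R = 14 V / 24 mA = 0.583 kΩ.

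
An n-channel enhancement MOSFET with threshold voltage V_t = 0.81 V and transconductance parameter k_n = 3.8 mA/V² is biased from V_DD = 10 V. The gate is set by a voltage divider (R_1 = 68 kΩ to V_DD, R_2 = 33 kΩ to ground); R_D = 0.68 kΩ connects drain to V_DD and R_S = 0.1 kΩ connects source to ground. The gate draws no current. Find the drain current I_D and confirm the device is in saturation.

I_D ≈ 6.3 mA

V_G = V_DD·R_2/(R_1+R_2) = 10×33/101 = 3.27 V.
Assume saturation: I_D = (k_n/2)(V_GS − V_t)² with V_GS = V_G − I_D·R_S = 3.27 − 0.1·I_D.
Substituting gives 0.019·I_D² − 1.93·I_D + 11.5 = 0, with roots I_D = 6.33 or 95.5 mA.
The root I_D = 95.5 mA gives V_GS = -6.28 V ≤ V_t, so take I_D = 6.33 mA.
Then V_GS = 2.63 V and V_DS = V_DD − I_D(R_D+R_S) = 10 − 6.33×0.78 = 5.07 V.
Saturation requires V_DS ≥ V_GS − V_t = 1.82 V; 5.07 ≥ 1.82 ✓.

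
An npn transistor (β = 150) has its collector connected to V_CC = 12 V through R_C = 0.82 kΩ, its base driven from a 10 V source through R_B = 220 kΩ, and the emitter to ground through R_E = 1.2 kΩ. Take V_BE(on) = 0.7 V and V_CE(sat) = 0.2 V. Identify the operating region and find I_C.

Assume active. Base-emitter loop: I_B = (V_BB − V_BE)/(R_B + (β+1)R_E) = (10 − 0.7)/(220 + 151×1.2) = 0.0232 mA.
I_C = β·I_B = 150×0.0232 = 3.48 mA.
V_CE = V_CC − I_C·R_C − I_E·R_E = 12 − 3.48×0.82 − 3.5×1.2 = 4.95 V > V_CE(sat), so the active-region assumption holds.

active; I_C ≈ 3.5 mA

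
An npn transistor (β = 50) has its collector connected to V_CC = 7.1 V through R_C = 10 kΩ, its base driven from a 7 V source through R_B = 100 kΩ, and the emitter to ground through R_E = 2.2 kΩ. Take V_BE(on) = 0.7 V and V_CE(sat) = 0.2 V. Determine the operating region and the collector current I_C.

Assume active: I_B = (7 − 0.7)/(100 + 51×2.2) = 0.0297 mA, I_C = β·I_B = 1.48 mA.
Then V_CE = 7.1 − 1.48×10 − 1.51×2.2 = -11.1 V < 0.2 V — the active assumption fails.
Re-solve with V_CE = 0.2 V. KCL at the emitter: V_E/R_E = (V_BB−0.7−V_E)/R_B + (V_CC−0.2−V_E)/R_C, giving V_E = 1.33 V.
I_C = (V_CC − 0.2 − V_E)/R_C = (6.9 − 1.33)/10 = 0.557 mA.
Check: I_B = (6.3 − 1.33)/100 = 0.0497 mA, and β·I_B = 2.48 mA > I_C, confirming saturation.

saturation; I_C ≈ 0.56 mA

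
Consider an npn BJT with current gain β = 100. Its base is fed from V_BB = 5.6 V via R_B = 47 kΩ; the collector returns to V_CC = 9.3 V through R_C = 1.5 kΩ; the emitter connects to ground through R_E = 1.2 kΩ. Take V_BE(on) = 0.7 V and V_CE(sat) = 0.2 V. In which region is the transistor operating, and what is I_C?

Assume active. Base-emitter loop: I_B = (V_BB − V_BE)/(R_B + (β+1)R_E) = (5.6 − 0.7)/(47 + 101×1.2) = 0.0291 mA.
I_C = β·I_B = 100×0.0291 = 2.91 mA.
V_CE = V_CC − I_C·R_C − I_E·R_E = 9.3 − 2.91×1.5 − 2.94×1.2 = 1.4 V > V_CE(sat), so the active-region assumption holds.

active; I_C ≈ 2.9 mA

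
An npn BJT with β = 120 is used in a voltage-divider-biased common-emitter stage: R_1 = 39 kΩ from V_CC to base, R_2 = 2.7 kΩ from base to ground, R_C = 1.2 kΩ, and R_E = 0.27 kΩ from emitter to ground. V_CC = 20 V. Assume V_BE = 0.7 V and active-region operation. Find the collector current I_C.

Thevenize the base divider: V_Th = V_CC·R_2/(R_1+R_2) = 20×2.7/41.7 = 1.29 V, R_Th = R_1‖R_2 = 2.53 kΩ.
Base-emitter loop: V_Th = I_B·R_Th + V_BE + (β+1)I_B·R_E, so I_B = (1.29 − 0.7) / (2.53 + 121×0.27) = 0.0169 mA.
I_C = β·I_B = 120×0.0169 = 2.03 mA, and I_E = (β+1)I_B = 2.05 mA.
V_CE = V_CC − I_C·R_C − I_E·R_E = 20 − 2.03×1.2 − 2.05×0.27 = 17 V.
V_CE = 17 V > 0.2 V confirms active-region operation.

I_C ≈ 2 mA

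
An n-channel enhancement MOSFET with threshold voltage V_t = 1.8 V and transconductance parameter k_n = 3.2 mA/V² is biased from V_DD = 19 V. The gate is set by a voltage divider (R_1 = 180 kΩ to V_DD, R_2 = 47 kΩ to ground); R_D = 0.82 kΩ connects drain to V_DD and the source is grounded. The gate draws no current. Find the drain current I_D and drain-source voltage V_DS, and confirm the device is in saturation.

I_D ≈ 7.3 mA, V_DS ≈ 13 V

V_G = V_DD·R_2/(R_1+R_2) = 19×47/227 = 3.93 V. With the source grounded, V_GS = V_G = 3.93 V.
Assume saturation: I_D = (k_n/2)(V_GS − V_t)² = (3.2/2)×(3.93 − 1.8)² = 1.6×2.13² = 7.29 mA.
V_DS = V_DD − I_D·R_D = 19 − 7.29×0.82 = 13 V.
Saturation requires V_DS ≥ V_GS − V_t = 2.13 V; 13 ≥ 2.13 ✓.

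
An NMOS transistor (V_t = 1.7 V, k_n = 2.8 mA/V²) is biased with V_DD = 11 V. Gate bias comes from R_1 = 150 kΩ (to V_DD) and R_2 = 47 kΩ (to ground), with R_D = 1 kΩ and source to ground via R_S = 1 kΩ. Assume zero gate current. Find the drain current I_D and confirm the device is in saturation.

I_D ≈ 0.39 mA

V_G = V_DD·R_2/(R_1+R_2) = 11×47/197 = 2.62 V.
Assume saturation: I_D = (k_n/2)(V_GS − V_t)² with V_GS = V_G − I_D·R_S = 2.62 − 1·I_D.
Substituting gives 1.4·I_D² − 3.59·I_D + 1.2 = 0, with roots I_D = 0.394 or 2.17 mA.
The root I_D = 2.17 mA gives V_GS = 0.455 V ≤ V_t, so take I_D = 0.394 mA.
Then V_GS = 2.23 V and V_DS = V_DD − I_D(R_D+R_S) = 11 − 0.394×2 = 10.2 V.
Saturation requires V_DS ≥ V_GS − V_t = 0.53 V; 10.2 ≥ 0.53 ✓.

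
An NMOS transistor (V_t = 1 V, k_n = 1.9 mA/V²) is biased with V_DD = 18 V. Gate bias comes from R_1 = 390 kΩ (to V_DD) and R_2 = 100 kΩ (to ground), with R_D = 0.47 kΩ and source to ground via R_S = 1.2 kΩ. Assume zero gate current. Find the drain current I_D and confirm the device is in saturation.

I_D ≈ 1.3 mA

V_G = V_DD·R_2/(R_1+R_2) = 18×100/490 = 3.67 V.
Assume saturation: I_D = (k_n/2)(V_GS − V_t)² with V_GS = V_G − I_D·R_S = 3.67 − 1.2·I_D.
Substituting gives 1.37·I_D² − 7.1·I_D + 6.79 = 0, with roots I_D = 1.27 or 3.92 mA.
The root I_D = 3.92 mA gives V_GS = -1.03 V ≤ V_t, so take I_D = 1.27 mA.
Then V_GS = 2.15 V and V_DS = V_DD − I_D(R_D+R_S) = 18 − 1.27×1.67 = 15.9 V.
Saturation requires V_DS ≥ V_GS − V_t = 1.15 V; 15.9 ≥ 1.15 ✓.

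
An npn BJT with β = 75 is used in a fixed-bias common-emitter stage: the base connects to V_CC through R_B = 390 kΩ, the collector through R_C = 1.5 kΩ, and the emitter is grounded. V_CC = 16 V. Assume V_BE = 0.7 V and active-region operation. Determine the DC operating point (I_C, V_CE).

I_C ≈ 2.9 mA, V_CE ≈ 12 V

Base loop: V_CC = I_B·R_B + V_BE, so I_B = (16 − 0.7)/390 kΩ = 0.0392 mA.
In the active region I_C = β·I_B = 75 × 0.0392 = 2.94 mA.
Collector loop: V_CE = V_CC − I_C·R_C = 16 − 2.94×1.5 = 11.6 V.
Since V_CE = 11.6 V > V_CE(sat) ≈ 0.2 V, the transistor is in the active region as assumed.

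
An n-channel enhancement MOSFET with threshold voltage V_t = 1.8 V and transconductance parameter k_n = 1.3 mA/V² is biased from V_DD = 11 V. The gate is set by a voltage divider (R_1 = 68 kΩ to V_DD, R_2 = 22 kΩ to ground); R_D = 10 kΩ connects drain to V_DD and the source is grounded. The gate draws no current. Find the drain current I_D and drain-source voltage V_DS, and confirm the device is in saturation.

V_G = V_DD·R_2/(R_1+R_2) = 11×22/90 = 2.69 V. With the source grounded, V_GS = V_G = 2.69 V.
Assume saturation: I_D = (k_n/2)(V_GS − V_t)² = (1.3/2)×(2.69 − 1.8)² = 0.65×0.889² = 0.514 mA.
V_DS = V_DD − I_D·R_D = 11 − 0.514×10 = 5.86 V.
Saturation requires V_DS ≥ V_GS − V_t = 0.889 V; 5.86 ≥ 0.889 ✓.

I_D ≈ 0.51 mA, V_DS ≈ 5.9 V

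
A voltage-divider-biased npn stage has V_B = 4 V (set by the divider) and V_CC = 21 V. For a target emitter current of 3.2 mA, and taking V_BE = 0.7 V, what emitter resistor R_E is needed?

R_E ≈ 1 kΩ

V_E = V_B − V_BE = 4 − 0.7 = 3.3 V.
R_E = V_E / I_E = 3.3 / 3.2 = 1.03 kΩ.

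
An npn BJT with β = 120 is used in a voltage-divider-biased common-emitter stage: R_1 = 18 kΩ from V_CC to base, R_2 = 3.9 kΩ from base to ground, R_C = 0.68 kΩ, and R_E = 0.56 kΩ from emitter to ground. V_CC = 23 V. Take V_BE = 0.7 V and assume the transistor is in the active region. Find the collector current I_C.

Thevenize the base divider: V_Th = V_CC·R_2/(R_1+R_2) = 23×3.9/21.9 = 4.1 V, R_Th = R_1‖R_2 = 3.21 kΩ.
Base-emitter loop: V_Th = I_B·R_Th + V_BE + (β+1)I_B·R_E, so I_B = (4.1 − 0.7) / (3.21 + 121×0.56) = 0.0479 mA.
I_C = β·I_B = 120×0.0479 = 5.74 mA, and I_E = (β+1)I_B = 5.79 mA.
V_CE = V_CC − I_C·R_C − I_E·R_E = 23 − 5.74×0.68 − 5.79×0.56 = 15.9 V.
V_CE = 15.9 V > 0.2 V confirms active-region operation.

I_C ≈ 5.7 mA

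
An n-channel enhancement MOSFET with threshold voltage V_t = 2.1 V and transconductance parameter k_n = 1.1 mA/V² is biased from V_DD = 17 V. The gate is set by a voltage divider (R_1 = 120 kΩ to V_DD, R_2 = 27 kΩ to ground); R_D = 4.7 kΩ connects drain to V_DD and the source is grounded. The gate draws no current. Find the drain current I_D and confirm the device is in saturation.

V_G = V_DD·R_2/(R_1+R_2) = 17×27/147 = 3.12 V. With the source grounded, V_GS = V_G = 3.12 V.
Assume saturation: I_D = (k_n/2)(V_GS − V_t)² = (1.1/2)×(3.12 − 2.1)² = 0.55×1.02² = 0.575 mA.
V_DS = V_DD − I_D·R_D = 17 − 0.575×4.7 = 14.3 V.
Saturation requires V_DS ≥ V_GS − V_t = 1.02 V; 14.3 ≥ 1.02 ✓.

I_D ≈ 0.57 mA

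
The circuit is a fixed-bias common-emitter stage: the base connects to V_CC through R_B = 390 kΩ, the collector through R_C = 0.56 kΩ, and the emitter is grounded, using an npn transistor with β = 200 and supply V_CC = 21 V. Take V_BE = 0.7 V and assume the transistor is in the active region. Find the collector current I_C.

I_C ≈ 10 mA

Base loop: V_CC = I_B·R_B + V_BE, so I_B = (21 − 0.7)/390 kΩ = 0.0521 mA.
In the active region I_C = β·I_B = 200 × 0.0521 = 10.4 mA.
Collector loop: V_CE = V_CC − I_C·R_C = 21 − 10.4×0.56 = 15.2 V.
Since V_CE = 15.2 V > V_CE(sat) ≈ 0.2 V, the transistor is in the active region as assumed.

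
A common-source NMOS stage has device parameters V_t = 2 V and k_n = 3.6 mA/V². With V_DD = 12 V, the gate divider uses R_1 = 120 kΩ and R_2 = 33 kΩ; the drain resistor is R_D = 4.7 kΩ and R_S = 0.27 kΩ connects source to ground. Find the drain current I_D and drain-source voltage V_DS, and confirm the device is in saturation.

V_G = V_DD·R_2/(R_1+R_2) = 12×33/153 = 2.59 V.
Assume saturation: I_D = (k_n/2)(V_GS − V_t)² with V_GS = V_G − I_D·R_S = 2.59 − 0.27·I_D.
Substituting gives 0.131·I_D² − 1.57·I_D + 0.623 = 0, with roots I_D = 0.41 or 11.6 mA.
The root I_D = 11.6 mA gives V_GS = -0.535 V ≤ V_t, so take I_D = 0.41 mA.
Then V_GS = 2.48 V and V_DS = V_DD − I_D(R_D+R_S) = 12 − 0.41×4.97 = 9.96 V.
Saturation requires V_DS ≥ V_GS − V_t = 0.477 V; 9.96 ≥ 0.477 ✓.

I_D ≈ 0.41 mA, V_DS ≈ 10 V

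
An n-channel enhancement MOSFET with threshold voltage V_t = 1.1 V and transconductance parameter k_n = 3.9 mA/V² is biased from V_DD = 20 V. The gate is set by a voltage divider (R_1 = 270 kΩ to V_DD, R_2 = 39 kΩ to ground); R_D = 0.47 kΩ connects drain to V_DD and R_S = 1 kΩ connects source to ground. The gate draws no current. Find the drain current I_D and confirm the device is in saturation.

I_D ≈ 0.79 mA

V_G = V_DD·R_2/(R_1+R_2) = 20×39/309 = 2.52 V.
Assume saturation: I_D = (k_n/2)(V_GS − V_t)² with V_GS = V_G − I_D·R_S = 2.52 − 1·I_D.
Substituting gives 1.95·I_D² − 6.55·I_D + 3.96 = 0, with roots I_D = 0.788 or 2.57 mA.
The root I_D = 2.57 mA gives V_GS = -0.0487 V ≤ V_t, so take I_D = 0.788 mA.
Then V_GS = 1.74 V and V_DS = V_DD − I_D(R_D+R_S) = 20 − 0.788×1.47 = 18.8 V.
Saturation requires V_DS ≥ V_GS − V_t = 0.636 V; 18.8 ≥ 0.636 ✓.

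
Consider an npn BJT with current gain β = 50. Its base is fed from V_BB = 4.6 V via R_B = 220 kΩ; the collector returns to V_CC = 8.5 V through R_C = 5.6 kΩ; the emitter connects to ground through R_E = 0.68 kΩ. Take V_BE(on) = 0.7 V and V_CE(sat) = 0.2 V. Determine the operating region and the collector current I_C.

active; I_C ≈ 0.77 mA

Assume active. Base-emitter loop: I_B = (V_BB − V_BE)/(R_B + (β+1)R_E) = (4.6 − 0.7)/(220 + 51×0.68) = 0.0153 mA.
I_C = β·I_B = 50×0.0153 = 0.766 mA.
V_CE = V_CC − I_C·R_C − I_E·R_E = 8.5 − 0.766×5.6 − 0.781×0.68 = 3.68 V > V_CE(sat), so the active-region assumption holds.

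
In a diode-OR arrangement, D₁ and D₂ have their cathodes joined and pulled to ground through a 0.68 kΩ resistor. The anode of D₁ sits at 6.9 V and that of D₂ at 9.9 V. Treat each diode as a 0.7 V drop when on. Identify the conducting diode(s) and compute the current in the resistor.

Assume both conduct. Then node N would need to be at both 6.9−0.7 = 6.2 V and 9.9−0.7 = 9.2 V, which is impossible.
Assume only D₂ conducts: V_N = 9.9 − 0.7 = 9.2 V, so I_R = 9.2/0.68 = 13.5 mA.
Check D₁: its anode-to-cathode voltage is 6.9 − 9.2 = -2.3 V < 0.7 V, so it is off. The assumption is consistent.

Only D₂ conducts; I_R ≈ 14 mA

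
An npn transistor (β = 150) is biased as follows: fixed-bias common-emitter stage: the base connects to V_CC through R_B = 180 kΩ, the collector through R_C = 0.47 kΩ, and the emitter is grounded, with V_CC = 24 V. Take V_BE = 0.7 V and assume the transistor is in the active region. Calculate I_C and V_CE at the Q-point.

I_C ≈ 19 mA, V_CE ≈ 15 V

Base loop: V_CC = I_B·R_B + V_BE, so I_B = (24 − 0.7)/180 kΩ = 0.129 mA.
In the active region I_C = β·I_B = 150 × 0.129 = 19.4 mA.
Collector loop: V_CE = V_CC − I_C·R_C = 24 − 19.4×0.47 = 14.9 V.
Since V_CE = 14.9 V > V_CE(sat) ≈ 0.2 V, the transistor is in the active region as assumed.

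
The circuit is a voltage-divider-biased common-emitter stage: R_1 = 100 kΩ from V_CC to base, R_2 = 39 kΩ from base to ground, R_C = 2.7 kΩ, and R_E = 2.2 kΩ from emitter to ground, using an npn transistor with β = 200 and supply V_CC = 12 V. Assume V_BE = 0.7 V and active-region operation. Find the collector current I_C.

Thevenize the base divider: V_Th = V_CC·R_2/(R_1+R_2) = 12×39/139 = 3.37 V, R_Th = R_1‖R_2 = 28.1 kΩ.
Base-emitter loop: V_Th = I_B·R_Th + V_BE + (β+1)I_B·R_E, so I_B = (3.37 − 0.7) / (28.1 + 201×2.2) = 0.00567 mA.
I_C = β·I_B = 200×0.00567 = 1.13 mA, and I_E = (β+1)I_B = 1.14 mA.
V_CE = V_CC − I_C·R_C − I_E·R_E = 12 − 1.13×2.7 − 1.14×2.2 = 6.43 V.
V_CE = 6.43 V > 0.2 V confirms active-region operation.

I_C ≈ 1.1 mA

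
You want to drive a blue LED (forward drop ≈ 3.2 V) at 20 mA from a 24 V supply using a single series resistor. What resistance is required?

The resistor drops V_S − V_D = 24 − 3.2 = 20.8 V at 20 mA.
R = 20.8 V / 20 mA = 1.04 kΩ.

R ≈ 1 kΩ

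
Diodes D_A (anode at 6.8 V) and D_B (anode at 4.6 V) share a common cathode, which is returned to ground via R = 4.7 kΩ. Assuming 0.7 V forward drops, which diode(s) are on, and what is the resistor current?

Assume both conduct. Then node N would need to be at both 6.8−0.7 = 6.1 V and 4.6−0.7 = 3.9 V, which is impossible.
Assume only D_A conducts: V_N = 6.8 − 0.7 = 6.1 V, so I_R = 6.1/4.7 = 1.3 mA.
Check D_B: its anode-to-cathode voltage is 4.6 − 6.1 = -1.5 V < 0.7 V, so it is off. The assumption is consistent.

Only D_A conducts; I_R ≈ 1.3 mA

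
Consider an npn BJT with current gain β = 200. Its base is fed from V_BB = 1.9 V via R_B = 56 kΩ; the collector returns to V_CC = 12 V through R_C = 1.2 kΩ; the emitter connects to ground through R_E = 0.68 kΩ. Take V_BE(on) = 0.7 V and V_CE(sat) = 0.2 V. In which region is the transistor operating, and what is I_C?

Assume active. Base-emitter loop: I_B = (V_BB − V_BE)/(R_B + (β+1)R_E) = (1.9 − 0.7)/(56 + 201×0.68) = 0.00623 mA.
I_C = β·I_B = 200×0.00623 = 1.25 mA.
V_CE = V_CC − I_C·R_C − I_E·R_E = 12 − 1.25×1.2 − 1.25×0.68 = 9.65 V > V_CE(sat), so the active-region assumption holds.

active; I_C ≈ 1.2 mA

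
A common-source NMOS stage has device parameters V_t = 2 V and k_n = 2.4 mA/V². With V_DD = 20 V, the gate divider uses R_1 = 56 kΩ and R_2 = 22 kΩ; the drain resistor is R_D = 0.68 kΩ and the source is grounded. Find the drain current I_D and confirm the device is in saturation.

I_D ≈ 16 mA

V_G = V_DD·R_2/(R_1+R_2) = 20×22/78 = 5.64 V. With the source grounded, V_GS = V_G = 5.64 V.
Assume saturation: I_D = (k_n/2)(V_GS − V_t)² = (2.4/2)×(5.64 − 2)² = 1.2×3.64² = 15.9 mA.
V_DS = V_DD − I_D·R_D = 20 − 15.9×0.68 = 9.18 V.
Saturation requires V_DS ≥ V_GS − V_t = 3.64 V; 9.18 ≥ 3.64 ✓.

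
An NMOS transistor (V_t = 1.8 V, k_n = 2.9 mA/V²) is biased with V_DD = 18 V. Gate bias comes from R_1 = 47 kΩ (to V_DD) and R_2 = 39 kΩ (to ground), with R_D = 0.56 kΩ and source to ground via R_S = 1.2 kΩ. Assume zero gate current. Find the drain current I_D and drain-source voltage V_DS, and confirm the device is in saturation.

I_D ≈ 3.9 mA, V_DS ≈ 11 V

V_G = V_DD·R_2/(R_1+R_2) = 18×39/86 = 8.16 V.
Assume saturation: I_D = (k_n/2)(V_GS − V_t)² with V_GS = V_G − I_D·R_S = 8.16 − 1.2·I_D.
Substituting gives 2.09·I_D² − 23.1·I_D + 58.7 = 0, with roots I_D = 3.93 or 7.15 mA.
The root I_D = 7.15 mA gives V_GS = -0.421 V ≤ V_t, so take I_D = 3.93 mA.
Then V_GS = 3.45 V and V_DS = V_DD − I_D(R_D+R_S) = 18 − 3.93×1.76 = 11.1 V.
Saturation requires V_DS ≥ V_GS − V_t = 1.65 V; 11.1 ≥ 1.65 ✓.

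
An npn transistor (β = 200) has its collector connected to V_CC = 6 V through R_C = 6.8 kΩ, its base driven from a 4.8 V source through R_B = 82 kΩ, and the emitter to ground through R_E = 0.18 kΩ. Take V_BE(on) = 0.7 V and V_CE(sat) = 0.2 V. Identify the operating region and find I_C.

Assume active: I_B = (4.8 − 0.7)/(82 + 201×0.18) = 0.0347 mA, I_C = β·I_B = 6.94 mA.
Then V_CE = 6 − 6.94×6.8 − 6.97×0.18 = -42.4 V < 0.2 V — the active assumption fails.
Re-solve with V_CE = 0.2 V. KCL at the emitter: V_E/R_E = (V_BB−0.7−V_E)/R_B + (V_CC−0.2−V_E)/R_C, giving V_E = 0.158 V.
I_C = (V_CC − 0.2 − V_E)/R_C = (5.8 − 0.158)/6.8 = 0.83 mA.
Check: I_B = (4.1 − 0.158)/82 = 0.0481 mA, and β·I_B = 9.61 mA > I_C, confirming saturation.

saturation; I_C ≈ 0.83 mA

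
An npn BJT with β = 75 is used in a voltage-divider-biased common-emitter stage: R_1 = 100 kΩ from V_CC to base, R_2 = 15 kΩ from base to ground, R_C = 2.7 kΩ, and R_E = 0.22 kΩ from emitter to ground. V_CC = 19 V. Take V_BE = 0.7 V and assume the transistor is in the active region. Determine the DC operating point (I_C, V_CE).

Thevenize the base divider: V_Th = V_CC·R_2/(R_1+R_2) = 19×15/115 = 2.48 V, R_Th = R_1‖R_2 = 13 kΩ.
Base-emitter loop: V_Th = I_B·R_Th + V_BE + (β+1)I_B·R_E, so I_B = (2.48 − 0.7) / (13 + 76×0.22) = 0.0597 mA.
I_C = β·I_B = 75×0.0597 = 4.48 mA, and I_E = (β+1)I_B = 4.54 mA.
V_CE = V_CC − I_C·R_C − I_E·R_E = 19 − 4.48×2.7 − 4.54×0.22 = 5.9 V.
V_CE = 5.9 V > 0.2 V confirms active-region operation.

I_C ≈ 4.5 mA, V_CE ≈ 5.9 V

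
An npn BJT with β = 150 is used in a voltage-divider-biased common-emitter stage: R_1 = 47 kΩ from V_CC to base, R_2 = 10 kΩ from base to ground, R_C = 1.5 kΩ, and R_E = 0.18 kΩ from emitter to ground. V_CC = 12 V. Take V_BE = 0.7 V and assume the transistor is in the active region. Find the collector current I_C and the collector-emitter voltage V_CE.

Thevenize the base divider: V_Th = V_CC·R_2/(R_1+R_2) = 12×10/57 = 2.11 V, R_Th = R_1‖R_2 = 8.25 kΩ.
Base-emitter loop: V_Th = I_B·R_Th + V_BE + (β+1)I_B·R_E, so I_B = (2.11 − 0.7) / (8.25 + 151×0.18) = 0.0397 mA.
I_C = β·I_B = 150×0.0397 = 5.95 mA, and I_E = (β+1)I_B = 5.99 mA.
V_CE = V_CC − I_C·R_C − I_E·R_E = 12 − 5.95×1.5 − 5.99×0.18 = 2 V.
V_CE = 2 V > 0.2 V confirms active-region operation.

I_C ≈ 6 mA, V_CE ≈ 2 V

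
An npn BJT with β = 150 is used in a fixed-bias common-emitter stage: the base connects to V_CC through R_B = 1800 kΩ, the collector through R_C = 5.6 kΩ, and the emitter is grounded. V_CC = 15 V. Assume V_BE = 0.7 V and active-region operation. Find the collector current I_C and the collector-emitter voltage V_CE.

Base loop: V_CC = I_B·R_B + V_BE, so I_B = (15 − 0.7)/1800 kΩ = 0.00794 mA.
In the active region I_C = β·I_B = 150 × 0.00794 = 1.19 mA.
Collector loop: V_CE = V_CC − I_C·R_C = 15 − 1.19×5.6 = 8.33 V.
Since V_CE = 8.33 V > V_CE(sat) ≈ 0.2 V, the transistor is in the active region as assumed.

I_C ≈ 1.2 mA, V_CE ≈ 8.3 V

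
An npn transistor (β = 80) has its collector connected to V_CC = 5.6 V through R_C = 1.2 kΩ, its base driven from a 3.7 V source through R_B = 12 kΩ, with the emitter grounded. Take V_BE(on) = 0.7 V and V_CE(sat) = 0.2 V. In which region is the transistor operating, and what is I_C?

saturation; I_C ≈ 4.5 mA

Assume active: I_B = (3.7 − 0.7)/12 = 0.25 mA, giving I_C = β·I_B = 20 mA.
But then V_CE = 5.6 − 20×1.2 = -18.4 V < V_CE(sat) = 0.2 V — impossible in the active region.
So the transistor is saturated. With V_CE = 0.2 V, I_C = (V_CC − 0.2)/R_C = 5.4/1.2 = 4.5 mA.
Check: β·I_B = 20 mA > I_C = 4.5 mA, confirming saturation.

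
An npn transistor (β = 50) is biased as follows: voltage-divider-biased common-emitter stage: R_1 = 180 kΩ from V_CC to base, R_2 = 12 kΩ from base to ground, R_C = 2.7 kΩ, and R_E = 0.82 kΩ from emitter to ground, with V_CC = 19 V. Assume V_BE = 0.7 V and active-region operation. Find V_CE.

Thevenize the base divider: V_Th = V_CC·R_2/(R_1+R_2) = 19×12/192 = 1.19 V, R_Th = R_1‖R_2 = 11.2 kΩ.
Base-emitter loop: V_Th = I_B·R_Th + V_BE + (β+1)I_B·R_E, so I_B = (1.19 − 0.7) / (11.2 + 51×0.82) = 0.00919 mA.
I_C = β·I_B = 50×0.00919 = 0.459 mA, and I_E = (β+1)I_B = 0.468 mA.
V_CE = V_CC − I_C·R_C − I_E·R_E = 19 − 0.459×2.7 − 0.468×0.82 = 17.4 V.
V_CE = 17.4 V > 0.2 V confirms active-region operation.

V_CE ≈ 17 V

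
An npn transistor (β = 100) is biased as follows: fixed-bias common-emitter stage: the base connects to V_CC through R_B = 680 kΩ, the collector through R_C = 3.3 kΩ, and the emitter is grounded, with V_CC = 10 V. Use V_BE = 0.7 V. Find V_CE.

V_CE ≈ 5.5 V

Base loop: V_CC = I_B·R_B + V_BE, so I_B = (10 − 0.7)/680 kΩ = 0.0137 mA.
In the active region I_C = β·I_B = 100 × 0.0137 = 1.37 mA.
Collector loop: V_CE = V_CC − I_C·R_C = 10 − 1.37×3.3 = 5.49 V.
Since V_CE = 5.49 V > V_CE(sat) ≈ 0.2 V, the transistor is in the active region as assumed.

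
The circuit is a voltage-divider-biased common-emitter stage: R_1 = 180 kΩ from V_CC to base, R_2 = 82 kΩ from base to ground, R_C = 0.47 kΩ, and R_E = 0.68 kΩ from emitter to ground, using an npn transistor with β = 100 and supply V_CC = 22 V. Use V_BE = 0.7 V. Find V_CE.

V_CE ≈ 16 V

Thevenize the base divider: V_Th = V_CC·R_2/(R_1+R_2) = 22×82/262 = 6.89 V, R_Th = R_1‖R_2 = 56.3 kΩ.
Base-emitter loop: V_Th = I_B·R_Th + V_BE + (β+1)I_B·R_E, so I_B = (6.89 − 0.7) / (56.3 + 101×0.68) = 0.0495 mA.
I_C = β·I_B = 100×0.0495 = 4.95 mA, and I_E = (β+1)I_B = 5 mA.
V_CE = V_CC − I_C·R_C − I_E·R_E = 22 − 4.95×0.47 − 5×0.68 = 16.3 V.
V_CE = 16.3 V > 0.2 V confirms active-region operation.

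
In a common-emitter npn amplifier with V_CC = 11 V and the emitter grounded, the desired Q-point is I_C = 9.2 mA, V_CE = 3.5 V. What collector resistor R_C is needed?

Collector loop: V_CC = I_C·R_C + V_CE.
R_C = (V_CC − V_CE)/I_C = (11 − 3.5)/9.2 = 0.815 kΩ.

R_C ≈ 0.82 kΩ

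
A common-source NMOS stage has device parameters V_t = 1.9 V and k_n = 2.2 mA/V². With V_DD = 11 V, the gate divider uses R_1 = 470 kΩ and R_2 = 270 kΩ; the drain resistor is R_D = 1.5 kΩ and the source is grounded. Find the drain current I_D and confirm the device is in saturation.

I_D ≈ 4.9 mA

V_G = V_DD·R_2/(R_1+R_2) = 11×270/740 = 4.01 V. With the source grounded, V_GS = V_G = 4.01 V.
Assume saturation: I_D = (k_n/2)(V_GS − V_t)² = (2.2/2)×(4.01 − 1.9)² = 1.1×2.11² = 4.91 mA.
V_DS = V_DD − I_D·R_D = 11 − 4.91×1.5 = 3.63 V.
Saturation requires V_DS ≥ V_GS − V_t = 2.11 V; 3.63 ≥ 2.11 ✓.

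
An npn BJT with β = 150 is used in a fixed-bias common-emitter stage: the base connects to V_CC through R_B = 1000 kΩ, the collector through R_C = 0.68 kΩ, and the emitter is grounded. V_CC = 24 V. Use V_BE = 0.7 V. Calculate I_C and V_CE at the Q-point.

Base loop: V_CC = I_B·R_B + V_BE, so I_B = (24 − 0.7)/1000 kΩ = 0.0233 mA.
In the active region I_C = β·I_B = 150 × 0.0233 = 3.5 mA.
Collector loop: V_CE = V_CC − I_C·R_C = 24 − 3.5×0.68 = 21.6 V.
Since V_CE = 21.6 V > V_CE(sat) ≈ 0.2 V, the transistor is in the active region as assumed.

I_C ≈ 3.5 mA, V_CE ≈ 22 V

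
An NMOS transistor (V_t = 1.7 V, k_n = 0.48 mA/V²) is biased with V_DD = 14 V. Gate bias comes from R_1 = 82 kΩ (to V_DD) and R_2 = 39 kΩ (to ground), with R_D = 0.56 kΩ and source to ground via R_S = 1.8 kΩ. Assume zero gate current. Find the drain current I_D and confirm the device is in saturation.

V_G = V_DD·R_2/(R_1+R_2) = 14×39/121 = 4.51 V.
Assume saturation: I_D = (k_n/2)(V_GS − V_t)² with V_GS = V_G − I_D·R_S = 4.51 − 1.8·I_D.
Substituting gives 0.778·I_D² − 3.43·I_D + 1.9 = 0, with roots I_D = 0.649 or 3.76 mA.
The root I_D = 3.76 mA gives V_GS = -2.26 V ≤ V_t, so take I_D = 0.649 mA.
Then V_GS = 3.34 V and V_DS = V_DD − I_D(R_D+R_S) = 14 − 0.649×2.36 = 12.5 V.
Saturation requires V_DS ≥ V_GS − V_t = 1.64 V; 12.5 ≥ 1.64 ✓.

I_D ≈ 0.65 mA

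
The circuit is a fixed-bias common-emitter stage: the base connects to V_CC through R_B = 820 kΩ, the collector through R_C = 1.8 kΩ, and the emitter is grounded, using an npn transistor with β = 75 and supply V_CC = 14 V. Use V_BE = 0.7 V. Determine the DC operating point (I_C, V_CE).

Base loop: V_CC = I_B·R_B + V_BE, so I_B = (14 − 0.7)/820 kΩ = 0.0162 mA.
In the active region I_C = β·I_B = 75 × 0.0162 = 1.22 mA.
Collector loop: V_CE = V_CC − I_C·R_C = 14 − 1.22×1.8 = 11.8 V.
Since V_CE = 11.8 V > V_CE(sat) ≈ 0.2 V, the transistor is in the active region as assumed.

I_C ≈ 1.2 mA, V_CE ≈ 12 V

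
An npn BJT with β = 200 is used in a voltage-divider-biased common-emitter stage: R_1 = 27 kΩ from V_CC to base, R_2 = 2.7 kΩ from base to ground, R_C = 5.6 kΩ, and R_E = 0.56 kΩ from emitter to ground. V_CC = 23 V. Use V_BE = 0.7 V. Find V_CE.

Thevenize the base divider: V_Th = V_CC·R_2/(R_1+R_2) = 23×2.7/29.7 = 2.09 V, R_Th = R_1‖R_2 = 2.45 kΩ.
Base-emitter loop: V_Th = I_B·R_Th + V_BE + (β+1)I_B·R_E, so I_B = (2.09 − 0.7) / (2.45 + 201×0.56) = 0.0121 mA.
I_C = β·I_B = 200×0.0121 = 2.42 mA, and I_E = (β+1)I_B = 2.43 mA.
V_CE = V_CC − I_C·R_C − I_E·R_E = 23 − 2.42×5.6 − 2.43×0.56 = 8.09 V.
V_CE = 8.09 V > 0.2 V confirms active-region operation.

V_CE ≈ 8.1 V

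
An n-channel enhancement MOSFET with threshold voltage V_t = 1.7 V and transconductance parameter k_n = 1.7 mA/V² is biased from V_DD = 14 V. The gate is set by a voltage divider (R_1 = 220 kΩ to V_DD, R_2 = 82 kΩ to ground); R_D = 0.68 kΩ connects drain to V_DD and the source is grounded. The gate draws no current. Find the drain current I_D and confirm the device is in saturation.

V_G = V_DD·R_2/(R_1+R_2) = 14×82/302 = 3.8 V. With the source grounded, V_GS = V_G = 3.8 V.
Assume saturation: I_D = (k_n/2)(V_GS − V_t)² = (1.7/2)×(3.8 − 1.7)² = 0.85×2.1² = 3.75 mA.
V_DS = V_DD − I_D·R_D = 14 − 3.75×0.68 = 11.4 V.
Saturation requires V_DS ≥ V_GS − V_t = 2.1 V; 11.4 ≥ 2.1 ✓.

I_D ≈ 3.8 mA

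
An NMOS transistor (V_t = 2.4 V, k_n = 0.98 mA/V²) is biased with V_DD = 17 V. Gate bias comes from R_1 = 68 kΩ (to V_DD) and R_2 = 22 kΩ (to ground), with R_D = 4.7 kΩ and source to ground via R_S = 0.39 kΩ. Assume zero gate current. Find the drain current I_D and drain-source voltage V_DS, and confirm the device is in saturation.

I_D ≈ 0.94 mA, V_DS ≈ 12 V

V_G = V_DD·R_2/(R_1+R_2) = 17×22/90 = 4.16 V.
Assume saturation: I_D = (k_n/2)(V_GS − V_t)² with V_GS = V_G − I_D·R_S = 4.16 − 0.39·I_D.
Substituting gives 0.0745·I_D² − 1.67·I_D + 1.51 = 0, with roots I_D = 0.943 or 21.5 mA.
The root I_D = 21.5 mA gives V_GS = -4.22 V ≤ V_t, so take I_D = 0.943 mA.
Then V_GS = 3.79 V and V_DS = V_DD − I_D(R_D+R_S) = 17 − 0.943×5.09 = 12.2 V.
Saturation requires V_DS ≥ V_GS − V_t = 1.39 V; 12.2 ≥ 1.39 ✓.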